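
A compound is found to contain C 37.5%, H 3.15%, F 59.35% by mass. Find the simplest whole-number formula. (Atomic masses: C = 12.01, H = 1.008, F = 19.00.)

Assume 100 g: 37.5 g C, 3.15 g H, 59.35 g F.
C: 37.5 g ÷ 12.01 g/mol = 3.122 mol
H: 3.15 g ÷ 1.008 g/mol = 3.125 mol
F: 59.35 g ÷ 19.00 g/mol = 3.124 mol
Ratios (÷ 3.122): C 1.000, H 1.001, F 1.000
→ CHF

CHF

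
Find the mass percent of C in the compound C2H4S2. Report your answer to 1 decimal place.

Molar mass = 2(12.01) + 4(1.008) + 2(32.07) = 92.192 g/mol
Mass of C per mole = 2 × 12.01 = 24.020 g
% C = 24.020 / 92.192 × 100 = 26.1%

26.1%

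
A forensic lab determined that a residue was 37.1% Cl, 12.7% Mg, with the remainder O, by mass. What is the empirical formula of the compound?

Cl2MgO6

Assume 100 g: 37.1 g Cl, 12.7 g Mg, 50.2 g O.
n(Cl) = 37.1/35.45 = 1.047, n(Mg) = 12.7/24.31 = 0.5224, n(O) = 50.2/16.00 = 3.138
Divide by the smallest (0.5224 mol Mg): Cl 2.003, Mg 1.000, O 6.006
≈ 2:1:6 → Cl2MgO6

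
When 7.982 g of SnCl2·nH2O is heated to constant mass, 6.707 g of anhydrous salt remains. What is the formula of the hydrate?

SnCl2·2H2O

Mass of water lost = 7.982 − 6.707 = 1.275 g → 1.275 / 18.02 = 0.07075 mol H2O
Molar mass of SnCl2 = 189.61 g/mol → mol SnCl2 = 6.707 / 189.61 = 0.03537
n = 0.07075 / 0.03537 = 2.00 ≈ 2 → SnCl2·2H2O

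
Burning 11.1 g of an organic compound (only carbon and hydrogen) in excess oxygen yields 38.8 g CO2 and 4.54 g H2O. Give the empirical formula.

mol C = 38.8 / 44.01 = 0.8816; mass C = 0.8816 × 12.01 = 10.59 g
mol H = 2 × (4.54 / 18.02) = 0.5039; mass H = 0.5039 × 1.008 = 0.5079 g
Divide by the smallest (0.5039 mol H): C 1.750, H 1.000
×4: C 7.00, H 4.00 → C7H4

C7H4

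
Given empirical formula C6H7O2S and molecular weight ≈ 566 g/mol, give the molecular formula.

Empirical-formula mass = 143.19 g/mol
n = 566 / 143.19 = 3.95 ≈ 4
Molecular formula = (C6H7O2S)4 = C24H28O8S4

C24H28O8S4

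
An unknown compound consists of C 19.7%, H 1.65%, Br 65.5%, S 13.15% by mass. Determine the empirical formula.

C4H4Br2S

Assume 100 g: 19.7 g C, 1.65 g H, 65.5 g Br, 13.15 g S.
n(C) = 19.7/12.01 = 1.64, n(H) = 1.65/1.008 = 1.637, n(Br) = 65.5/79.90 = 0.8198, n(S) = 13.15/32.07 = 0.41
Smallest is S at 0.41 mol; normalising gives C 4.000, H 3.992, Br 1.999, S 1.000
Ratio ≈ 4:4:2:1, so the empirical formula is C4H4Br2S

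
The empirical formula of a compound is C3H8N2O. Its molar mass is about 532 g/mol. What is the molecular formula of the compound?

Empirical-formula mass = 88.11 g/mol
n = 532 / 88.11 = 6.04 ≈ 6
Molecular formula = (C3H8N2O)6 = C18H48N12O6

C18H48N12O6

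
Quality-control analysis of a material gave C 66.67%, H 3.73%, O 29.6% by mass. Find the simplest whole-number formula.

C3H2O

Assume 100 g: 66.67 g C, 3.73 g H, 29.6 g O.
Moles — C: 66.67 / 12.01 = 5.551 mol; H: 3.73 / 1.008 = 3.7 mol; O: 29.6 / 16.00 = 1.85 mol
Ratios (÷ 1.85): C 3.001, H 2.000, O 1.000
→ C3H2O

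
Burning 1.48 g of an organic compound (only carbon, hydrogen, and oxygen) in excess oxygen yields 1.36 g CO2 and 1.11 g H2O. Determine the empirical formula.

CH4O2

mol C = 1.36 / 44.01 = 0.03090; mass C = 0.03090 × 12.01 = 0.3711 g
mol H = 2 × (1.11 / 18.02) = 0.1232; mass H = 0.1232 × 1.008 = 0.1242 g
mass O = 1.48 − (0.4953) = 0.9847 g → mol O = 0.06154
Smallest is C at 0.0309 mol; normalising gives C 1.000, H 3.987, O 1.992
≈ 1:4:2 → CH4O2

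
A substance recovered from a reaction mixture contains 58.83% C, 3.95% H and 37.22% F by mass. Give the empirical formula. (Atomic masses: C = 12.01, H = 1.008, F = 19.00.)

Assume 100 g: 58.83 g C, 3.95 g H, 37.22 g F.
C: 58.83 g ÷ 12.01 g/mol = 4.898 mol
H: 3.95 g ÷ 1.008 g/mol = 3.919 mol
F: 37.22 g ÷ 19.00 g/mol = 1.959 mol
Divide by the smallest (1.959 mol F): C 2.501, H 2.000, F 1.000
×2: C 5.00, H 4.00, F 2.00 → C5H4F2

C5H4F2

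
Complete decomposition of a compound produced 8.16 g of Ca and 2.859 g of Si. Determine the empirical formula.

Ca2Si

Ca: 8.16 g ÷ 40.08 g/mol = 0.2036 mol
Si: 2.859 g ÷ 28.09 g/mol = 0.1018 mol
Ratios (÷ 0.1018): Ca 2.000, Si 1.000
→ Ca2Si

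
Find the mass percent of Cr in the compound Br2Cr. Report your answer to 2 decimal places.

Molar mass = 2(79.90) + 1(52.00) = 211.800 g/mol
Mass of Cr per mole = 1 × 52.00 = 52.000 g
% Cr = 52.000 / 211.800 × 100 = 24.55%

24.55%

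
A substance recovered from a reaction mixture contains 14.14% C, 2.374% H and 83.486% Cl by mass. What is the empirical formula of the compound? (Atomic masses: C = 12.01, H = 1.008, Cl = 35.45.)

CH2Cl2

Assume 100 g: 14.14 g C, 2.374 g H, 83.486 g Cl.
n(C) = 14.14/12.01 = 1.177, n(H) = 2.374/1.008 = 2.355, n(Cl) = 83.486/35.45 = 2.355
Ratios (÷ 1.177): C 1.000, H 2.000, Cl 2.000
Ratio ≈ 1:2:2, so the empirical formula is CH2Cl2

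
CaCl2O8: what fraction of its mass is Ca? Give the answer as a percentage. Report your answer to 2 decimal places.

Molar mass = 1(40.08) + 2(35.45) + 8(16.00) = 238.980 g/mol
Mass of Ca per mole = 1 × 40.08 = 40.080 g
% Ca = 40.080 / 238.980 × 100 = 16.77%

16.77%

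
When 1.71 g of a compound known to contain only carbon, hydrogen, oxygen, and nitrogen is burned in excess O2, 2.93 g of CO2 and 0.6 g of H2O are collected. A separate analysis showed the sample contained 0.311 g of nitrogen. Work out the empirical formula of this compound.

C6H6N2O3

mol C = 2.93 / 44.01 = 0.06658; mass C = 0.06658 × 12.01 = 0.7996 g
mol H = 2 × (0.6 / 18.02) = 0.06659; mass H = 0.06659 × 1.008 = 0.06713 g
mol N = 0.311 / 14.01 = 0.02220
mass O = 1.71 − (1.178) = 0.5323 g → mol O = 0.03327
Divide by the smallest (0.0222 mol N): C 2.999, H 3.000, N 1.000, O 1.499
×2: C 6.00, H 6.00, N 2.00, O 3.00 → C6H6N2O3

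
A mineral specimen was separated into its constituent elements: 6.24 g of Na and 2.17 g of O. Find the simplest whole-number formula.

Na2O

Na: 6.24 g ÷ 22.99 g/mol = 0.2714 mol
O: 2.17 g ÷ 16.00 g/mol = 0.1356 mol
Divide by the smallest (0.1356 mol O): Na 2.001, O 1.000
≈ 2:1 → Na2O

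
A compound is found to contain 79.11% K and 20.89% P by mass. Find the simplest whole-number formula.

Assume 100 g: 79.11 g K, 20.89 g P.
Moles — K: 79.11 / 39.10 = 2.023 mol; P: 20.89 / 30.97 = 0.6745 mol
Smallest is P at 0.6745 mol; normalising gives K 3.000, P 1.000
Ratio ≈ 3:1, so the empirical formula is K3P

K3P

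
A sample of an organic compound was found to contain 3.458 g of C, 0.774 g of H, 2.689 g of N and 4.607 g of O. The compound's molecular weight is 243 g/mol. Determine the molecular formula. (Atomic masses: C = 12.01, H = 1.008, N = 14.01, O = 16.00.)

C: 3.458 g ÷ 12.01 g/mol = 0.2879 mol
H: 0.774 g ÷ 1.008 g/mol = 0.7679 mol
N: 2.689 g ÷ 14.01 g/mol = 0.1919 mol
O: 4.607 g ÷ 16.00 g/mol = 0.2879 mol
Divide by the smallest (0.1919 mol N): C 1.500, H 4.001, N 1.000, O 1.500
×2: C 3.00, H 8.00, N 2.00, O 3.00 → C3H8N2O3
Empirical-formula mass = 120.11 g/mol
n = 243 / 120.11 = 2.02 ≈ 2
Molecular formula = (C3H8N2O3)×2 = C6H16N4O6

C6H16N4O6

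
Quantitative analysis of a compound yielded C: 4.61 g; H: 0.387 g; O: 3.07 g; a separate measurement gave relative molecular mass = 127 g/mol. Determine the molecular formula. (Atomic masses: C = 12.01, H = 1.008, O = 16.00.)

n(C) = 4.61/12.01 = 0.3838, n(H) = 0.387/1.008 = 0.3839, n(O) = 3.07/16.00 = 0.1919
Smallest is O at 0.1919 mol; normalising gives C 2.001, H 2.001, O 1.000
≈ 2:2:1 → C2H2O
Empirical-formula mass = 42.04 g/mol
n = 127 / 42.04 = 3.02 ≈ 3
Molecular formula = (C2H2O)×3 = C6H6O3

C6H6O3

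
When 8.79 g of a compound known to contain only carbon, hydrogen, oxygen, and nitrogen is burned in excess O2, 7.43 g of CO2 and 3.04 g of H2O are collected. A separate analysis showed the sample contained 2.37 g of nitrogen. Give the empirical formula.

mol C = 7.43 / 44.01 = 0.1688; mass C = 0.1688 × 12.01 = 2.028 g
mol H = 2 × (3.04 / 18.02) = 0.3374; mass H = 0.3374 × 1.008 = 0.3401 g
mol N = 2.37 / 14.01 = 0.1692
mass O = 8.79 − (4.738) = 4.052 g → mol O = 0.2533
Divide by the smallest (0.1688 mol C): C 1.000, H 1.999, N 1.002, O 1.500
Scaling by 2: C 2.00, H 4.00, N 2.00, O 3.00 → C2H4N2O3

C2H4N2O3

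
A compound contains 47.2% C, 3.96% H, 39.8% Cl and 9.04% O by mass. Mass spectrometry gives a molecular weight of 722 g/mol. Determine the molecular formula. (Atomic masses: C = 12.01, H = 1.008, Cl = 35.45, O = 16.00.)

Assume 100 g: 47.2 g C, 3.96 g H, 39.8 g Cl, 9.04 g O.
n(C) = 47.2/12.01 = 3.93, n(H) = 3.96/1.008 = 3.929, n(Cl) = 39.8/35.45 = 1.123, n(O) = 9.04/16.00 = 0.565
Divide by the smallest (0.565 mol O): C 6.956, H 6.953, Cl 1.987, O 1.000
Ratio ≈ 7:7:2:1, so the empirical formula is C7H7Cl2O
Empirical-formula mass = 178.03 g/mol
n = 722 / 178.03 = 4.06 ≈ 4
Molecular formula = (C7H7Cl2O)×4 = C28H28Cl8O4

C28H28Cl8O4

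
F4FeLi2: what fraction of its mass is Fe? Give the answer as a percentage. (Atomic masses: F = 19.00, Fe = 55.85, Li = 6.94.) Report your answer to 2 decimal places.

Molar mass = 4(19.00) + 1(55.85) + 2(6.94) = 145.730 g/mol
Mass of Fe per mole = 1 × 55.85 = 55.850 g
% Fe = 55.850 / 145.730 × 100 = 38.32%

38.32%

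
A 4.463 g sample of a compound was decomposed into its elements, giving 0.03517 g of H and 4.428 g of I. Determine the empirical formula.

HI

n(H) = 0.03517/1.008 = 0.03489, n(I) = 4.428/126.90 = 0.03489
Ratios (÷ 0.03489): H 1.000, I 1.000
≈ 1:1 → HI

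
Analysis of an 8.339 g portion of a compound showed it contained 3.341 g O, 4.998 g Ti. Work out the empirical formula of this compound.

O: 3.341 g ÷ 16.00 g/mol = 0.2088 mol
Ti: 4.998 g ÷ 47.87 g/mol = 0.1044 mol
Divide by the smallest (0.1044 mol Ti): O 2.000, Ti 1.000
Ratio ≈ 2:1, so the empirical formula is O2Ti

O2Ti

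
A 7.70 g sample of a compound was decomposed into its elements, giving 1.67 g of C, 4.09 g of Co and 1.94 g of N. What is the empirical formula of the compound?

C2CoN2

Moles — C: 1.67 / 12.01 = 0.1391 mol; Co: 4.09 / 58.93 = 0.0694 mol; N: 1.94 / 14.01 = 0.1385 mol
Smallest is Co at 0.0694 mol; normalising gives C 2.003, Co 1.000, N 1.995
Ratio ≈ 2:1:2, so the empirical formula is C2CoN2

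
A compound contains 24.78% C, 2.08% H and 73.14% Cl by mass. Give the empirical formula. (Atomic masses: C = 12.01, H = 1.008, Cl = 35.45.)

CHCl

Assume 100 g: 24.78 g C, 2.08 g H, 73.14 g Cl.
C: 24.78 g ÷ 12.01 g/mol = 2.063 mol
H: 2.08 g ÷ 1.008 g/mol = 2.063 mol
Cl: 73.14 g ÷ 35.45 g/mol = 2.063 mol
Smallest is Cl at 2.063 mol; normalising gives C 1.000, H 1.000, Cl 1.000
→ CHCl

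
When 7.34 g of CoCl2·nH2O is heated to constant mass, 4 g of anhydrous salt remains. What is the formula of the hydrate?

Mass of water lost = 7.34 − 4 = 3.34 g → 3.34 / 18.02 = 0.1853 mol H2O
Molar mass of CoCl2 = 129.83 g/mol → mol CoCl2 = 4 / 129.83 = 0.03081
n = 0.1853 / 0.03081 = 6.02 ≈ 6 → CoCl2·6H2O

CoCl2·6H2O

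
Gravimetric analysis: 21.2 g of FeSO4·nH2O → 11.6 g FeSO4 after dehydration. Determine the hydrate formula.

Mass of water lost = 21.2 − 11.6 = 9.6 g → 9.6 / 18.02 = 0.5327 mol H2O
Molar mass of FeSO4 = 151.92 g/mol → mol FeSO4 = 11.6 / 151.92 = 0.07636
n = 0.5327 / 0.07636 = 6.98 ≈ 7 → FeSO4·7H2O

FeSO4·7H2O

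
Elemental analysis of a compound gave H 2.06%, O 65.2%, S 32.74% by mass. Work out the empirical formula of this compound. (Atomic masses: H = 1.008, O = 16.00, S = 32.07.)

H2O4S

Assume 100 g: 2.06 g H, 65.2 g O, 32.74 g S.
H: 2.06 g ÷ 1.008 g/mol = 2.044 mol
O: 65.2 g ÷ 16.00 g/mol = 4.075 mol
S: 32.74 g ÷ 32.07 g/mol = 1.021 mol
Ratios (÷ 1.021): H 2.002, O 3.992, S 1.000
→ H2O4S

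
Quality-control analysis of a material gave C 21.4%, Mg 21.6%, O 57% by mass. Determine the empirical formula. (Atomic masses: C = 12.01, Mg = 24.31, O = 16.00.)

Assume 100 g: 21.4 g C, 21.6 g Mg, 57 g O.
C: 21.4 g ÷ 12.01 g/mol = 1.782 mol
Mg: 21.6 g ÷ 24.31 g/mol = 0.8885 mol
O: 57 g ÷ 16.00 g/mol = 3.562 mol
Smallest is Mg at 0.8885 mol; normalising gives C 2.005, Mg 1.000, O 4.009
Ratio ≈ 2:1:4, so the empirical formula is C2MgO4

C2MgO4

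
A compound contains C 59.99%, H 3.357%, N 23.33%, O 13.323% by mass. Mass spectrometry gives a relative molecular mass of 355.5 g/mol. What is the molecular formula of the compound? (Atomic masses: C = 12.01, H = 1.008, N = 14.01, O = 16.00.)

Assume 100 g: 59.99 g C, 3.357 g H, 23.33 g N, 13.323 g O.
Moles — C: 59.99 / 12.01 = 4.995 mol; H: 3.357 / 1.008 = 3.33 mol; N: 23.33 / 14.01 = 1.665 mol; O: 13.323 / 16.00 = 0.8327 mol
Ratios (÷ 0.8327): C 5.999, H 4.000, N 2.000, O 1.000
→ C6H4N2O
Empirical-formula mass = 120.11 g/mol
n = 355.5 / 120.11 = 2.96 ≈ 3
Molecular formula = (C6H4N2O)×3 = C18H12N6O3

C18H12N6O3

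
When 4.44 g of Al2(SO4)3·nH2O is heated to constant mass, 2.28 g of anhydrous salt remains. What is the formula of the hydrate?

Al2(SO4)3·18H2O

Mass of water lost = 4.44 − 2.28 = 2.16 g → 2.16 / 18.02 = 0.1199 mol H2O
Molar mass of Al2(SO4)3 = 342.17 g/mol → mol Al2(SO4)3 = 2.28 / 342.17 = 0.006663
n = 0.1199 / 0.006663 = 17.99 ≈ 18 → Al2(SO4)3·18H2O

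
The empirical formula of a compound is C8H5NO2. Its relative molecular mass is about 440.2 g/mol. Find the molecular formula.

C24H15N3O6

Empirical-formula mass = 147.13 g/mol
n = 440.2 / 147.13 = 2.99 ≈ 3
Molecular formula = (C8H5NO2)3 = C24H15N3O6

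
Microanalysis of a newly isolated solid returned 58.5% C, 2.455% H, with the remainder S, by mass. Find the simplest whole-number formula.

Assume 100 g: 58.5 g C, 2.455 g H, 39.045 g S.
Moles — C: 58.5 / 12.01 = 4.871 mol; H: 2.455 / 1.008 = 2.436 mol; S: 39.045 / 32.07 = 1.217 mol
Smallest is S at 1.217 mol; normalising gives C 4.001, H 2.000, S 1.000
→ C4H2S

C4H2S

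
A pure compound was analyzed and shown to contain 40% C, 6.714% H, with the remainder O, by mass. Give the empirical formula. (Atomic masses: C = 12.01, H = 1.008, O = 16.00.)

CH2O

Assume 100 g: 40 g C, 6.714 g H, 53.286 g O.
C: 40 g ÷ 12.01 g/mol = 3.331 mol
H: 6.714 g ÷ 1.008 g/mol = 6.661 mol
O: 53.286 g ÷ 16.00 g/mol = 3.33 mol
Smallest is O at 3.33 mol; normalising gives C 1.000, H 2.000, O 1.000
Ratio ≈ 1:2:1, so the empirical formula is CH2O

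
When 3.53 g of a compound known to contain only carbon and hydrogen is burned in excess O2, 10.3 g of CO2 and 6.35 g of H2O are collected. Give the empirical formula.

mol C = 10.3 / 44.01 = 0.2340; mass C = 0.2340 × 12.01 = 2.811 g
mol H = 2 × (6.35 / 18.02) = 0.7048; mass H = 0.7048 × 1.008 = 0.7104 g
Smallest is C at 0.234 mol; normalising gives C 1.000, H 3.011
≈ 1:3 → CH3

CH3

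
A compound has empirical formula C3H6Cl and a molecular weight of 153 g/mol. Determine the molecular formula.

Empirical-formula mass = 77.53 g/mol
n = 153 / 77.53 = 1.97 ≈ 2
Molecular formula = (C3H6Cl)2 = C6H12Cl2

C6H12Cl2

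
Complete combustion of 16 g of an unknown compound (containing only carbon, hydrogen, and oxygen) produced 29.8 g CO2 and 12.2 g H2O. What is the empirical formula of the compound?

C5H10O3

mol C = 29.8 / 44.01 = 0.6771; mass C = 0.6771 × 12.01 = 8.132 g
mol H = 2 × (12.2 / 18.02) = 1.354; mass H = 1.354 × 1.008 = 1.365 g
mass O = 16 − (9.497) = 6.503 g → mol O = 0.4064
Ratios (÷ 0.4064): C 1.666, H 3.332, O 1.000
×3: C 5.00, H 9.99, O 3.00 → C5H10O3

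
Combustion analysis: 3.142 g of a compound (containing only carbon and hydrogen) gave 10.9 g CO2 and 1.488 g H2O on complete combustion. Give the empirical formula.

mol C = 10.9 / 44.01 = 0.2477; mass C = 0.2477 × 12.01 = 2.975 g
mol H = 2 × (1.488 / 18.02) = 0.1651; mass H = 0.1651 × 1.008 = 0.1665 g
Divide by the smallest (0.1651 mol H): C 1.500, H 1.000
×2: C 3.00, H 2.00 → C3H2

C3H2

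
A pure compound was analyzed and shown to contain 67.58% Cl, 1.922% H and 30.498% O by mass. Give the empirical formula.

ClHO

Assume 100 g: 67.58 g Cl, 1.922 g H, 30.498 g O.
Moles — Cl: 67.58 / 35.45 = 1.906 mol; H: 1.922 / 1.008 = 1.907 mol; O: 30.498 / 16.00 = 1.906 mol
Smallest is O at 1.906 mol; normalising gives Cl 1.000, H 1.000, O 1.000
→ ClHO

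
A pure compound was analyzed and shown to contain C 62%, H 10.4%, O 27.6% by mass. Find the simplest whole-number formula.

Assume 100 g: 62 g C, 10.4 g H, 27.6 g O.
C: 62 g ÷ 12.01 g/mol = 5.162 mol
H: 10.4 g ÷ 1.008 g/mol = 10.32 mol
O: 27.6 g ÷ 16.00 g/mol = 1.725 mol
Ratios (÷ 1.725): C 2.993, H 5.981, O 1.000
Ratio ≈ 3:6:1, so the empirical formula is C3H6O

C3H6O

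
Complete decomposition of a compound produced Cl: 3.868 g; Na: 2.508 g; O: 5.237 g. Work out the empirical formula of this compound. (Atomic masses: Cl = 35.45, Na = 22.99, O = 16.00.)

Cl: 3.868 g ÷ 35.45 g/mol = 0.1091 mol
Na: 2.508 g ÷ 22.99 g/mol = 0.1091 mol
O: 5.237 g ÷ 16.00 g/mol = 0.3273 mol
Divide by the smallest (0.1091 mol Na): Cl 1.000, Na 1.000, O 3.000
→ ClNaO3

ClNaO3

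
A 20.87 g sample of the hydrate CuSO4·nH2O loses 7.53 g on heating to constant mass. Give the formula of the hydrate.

Mass of anhydrous CuSO4 = 20.87 − 7.53 = 13.34 g
mol H2O = 7.53 / 18.02 = 0.4179
Molar mass of CuSO4 = 159.62 g/mol → mol CuSO4 = 13.34 / 159.62 = 0.08357
n = 0.4179 / 0.08357 = 5.00 ≈ 5 → CuSO4·5H2O

CuSO4·5H2O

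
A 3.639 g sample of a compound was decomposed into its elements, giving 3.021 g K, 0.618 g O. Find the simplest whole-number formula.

K2O

K: 3.021 g ÷ 39.10 g/mol = 0.07726 mol
O: 0.618 g ÷ 16.00 g/mol = 0.03862 mol
Smallest is O at 0.03862 mol; normalising gives K 2.000, O 1.000
→ K2O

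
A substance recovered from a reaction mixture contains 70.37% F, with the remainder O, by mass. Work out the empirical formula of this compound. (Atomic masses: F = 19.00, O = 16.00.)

F2O

Assume 100 g: 70.37 g F, 29.63 g O.
Moles — F: 70.37 / 19.00 = 3.704 mol; O: 29.63 / 16.00 = 1.852 mol
Divide by the smallest (1.852 mol O): F 2.000, O 1.000
Ratio ≈ 2:1, so the empirical formula is F2O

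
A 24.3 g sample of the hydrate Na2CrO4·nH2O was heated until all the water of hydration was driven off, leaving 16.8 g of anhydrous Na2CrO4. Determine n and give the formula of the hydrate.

Mass of water lost = 24.3 − 16.8 = 7.5 g → 7.5 / 18.02 = 0.4162 mol H2O
Molar mass of Na2CrO4 = 161.98 g/mol → mol Na2CrO4 = 16.8 / 161.98 = 0.1037
n = 0.4162 / 0.1037 = 4.01 ≈ 4 → Na2CrO4·4H2O

Na2CrO4·4H2O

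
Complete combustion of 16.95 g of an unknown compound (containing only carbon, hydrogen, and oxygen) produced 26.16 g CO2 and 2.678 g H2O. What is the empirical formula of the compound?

C2HO2

mol C = 26.16 / 44.01 = 0.5944; mass C = 0.5944 × 12.01 = 7.139 g
mol H = 2 × (2.678 / 18.02) = 0.2972; mass H = 0.2972 × 1.008 = 0.2996 g
mass O = 16.95 − (7.438) = 9.512 g → mol O = 0.5945
Ratios (÷ 0.2972): C 2.000, H 1.000, O 2.000
→ C2HO2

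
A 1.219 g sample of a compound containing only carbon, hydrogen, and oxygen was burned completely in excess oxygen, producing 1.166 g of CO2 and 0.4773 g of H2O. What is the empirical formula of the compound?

mol C = 1.166 / 44.01 = 0.02649; mass C = 0.02649 × 12.01 = 0.3182 g
mol H = 2 × (0.4773 / 18.02) = 0.05297; mass H = 0.05297 × 1.008 = 0.05340 g
mass O = 1.219 − (0.3716) = 0.8474 g → mol O = 0.05296
Divide by the smallest (0.02649 mol C): C 1.000, H 1.999, O 1.999
Ratio ≈ 1:2:2, so the empirical formula is CH2O2

CH2O2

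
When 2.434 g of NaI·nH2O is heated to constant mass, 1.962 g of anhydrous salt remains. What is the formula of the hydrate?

NaI·2H2O

Mass of water lost = 2.434 − 1.962 = 0.472 g → 0.472 / 18.02 = 0.02619 mol H2O
Molar mass of NaI = 149.89 g/mol → mol NaI = 1.962 / 149.89 = 0.01309
n = 0.02619 / 0.01309 = 2.00 ≈ 2 → NaI·2H2O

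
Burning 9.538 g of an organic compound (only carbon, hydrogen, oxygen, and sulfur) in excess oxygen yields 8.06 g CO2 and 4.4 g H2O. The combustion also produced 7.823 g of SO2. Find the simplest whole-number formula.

C3H8O3S2

mol C = 8.06 / 44.01 = 0.1831; mass C = 0.1831 × 12.01 = 2.200 g
mol H = 2 × (4.4 / 18.02) = 0.4883; mass H = 0.4883 × 1.008 = 0.4923 g
mol S = 7.823 / 64.07 = 0.1221; mass S = 3.916 g
mass O = 9.538 − (6.608) = 2.930 g → mol O = 0.1832
Smallest is S at 0.1221 mol; normalising gives C 1.500, H 4.000, O 1.500, S 1.000
Multiply by 2: C 3.00, H 8.00, O 3.00, S 2.00 → C3H8O3S2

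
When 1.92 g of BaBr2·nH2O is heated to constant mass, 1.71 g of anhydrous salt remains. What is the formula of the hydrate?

Mass of water lost = 1.92 − 1.71 = 0.21 g → 0.21 / 18.02 = 0.01165 mol H2O
Molar mass of BaBr2 = 297.13 g/mol → mol BaBr2 = 1.71 / 297.13 = 0.005755
n = 0.01165 / 0.005755 = 2.02 ≈ 2 → BaBr2·2H2O

BaBr2·2H2O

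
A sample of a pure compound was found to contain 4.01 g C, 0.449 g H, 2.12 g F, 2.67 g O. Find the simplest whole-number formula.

n(C) = 4.01/12.01 = 0.3339, n(H) = 0.449/1.008 = 0.4454, n(F) = 2.12/19.00 = 0.1116, n(O) = 2.67/16.00 = 0.1669
Smallest is F at 0.1116 mol; normalising gives C 2.992, H 3.992, F 1.000, O 1.496
×2: C 5.98, H 7.98, F 2.00, O 2.99 → C6H8F2O3

C6H8F2O3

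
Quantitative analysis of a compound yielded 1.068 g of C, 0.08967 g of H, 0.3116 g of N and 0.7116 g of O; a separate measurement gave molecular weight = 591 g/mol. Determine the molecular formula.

C24H24N6O12

n(C) = 1.068/12.01 = 0.08893, n(H) = 0.08967/1.008 = 0.08896, n(N) = 0.3116/14.01 = 0.02224, n(O) = 0.7116/16.00 = 0.04448
Smallest is N at 0.02224 mol; normalising gives C 3.998, H 4.000, N 1.000, O 2.000
→ C4H4NO2
Empirical-formula mass = 98.08 g/mol
n = 591 / 98.08 = 6.03 ≈ 6
Molecular formula = (C4H4NO2)×6 = C24H24N6O12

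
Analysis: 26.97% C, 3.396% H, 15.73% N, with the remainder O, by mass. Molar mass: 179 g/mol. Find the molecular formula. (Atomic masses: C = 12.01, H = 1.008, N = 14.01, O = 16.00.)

C4H6N2O6

Assume 100 g: 26.97 g C, 3.396 g H, 15.73 g N, 53.904 g O.
n(C) = 26.97/12.01 = 2.246, n(H) = 3.396/1.008 = 3.369, n(N) = 15.73/14.01 = 1.123, n(O) = 53.904/16.00 = 3.369
Smallest is N at 1.123 mol; normalising gives C 2.000, H 3.001, N 1.000, O 3.001
→ C2H3NO3
Empirical-formula mass = 89.05 g/mol
n = 179 / 89.05 = 2.01 ≈ 2
Molecular formula = (C2H3NO3)×2 = C4H6N2O6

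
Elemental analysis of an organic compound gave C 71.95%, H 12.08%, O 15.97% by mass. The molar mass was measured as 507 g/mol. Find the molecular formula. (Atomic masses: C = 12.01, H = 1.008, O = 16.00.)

Assume 100 g: 71.95 g C, 12.08 g H, 15.97 g O.
Moles — C: 71.95 / 12.01 = 5.991 mol; H: 12.08 / 1.008 = 11.98 mol; O: 15.97 / 16.00 = 0.9981 mol
Ratios (÷ 0.9981): C 6.002, H 12.007, O 1.000
≈ 6:12:1 → C6H12O
Empirical-formula mass = 100.16 g/mol
n = 507 / 100.16 = 5.06 ≈ 5
Molecular formula = (C6H12O)×5 = C30H60O5

C30H60O5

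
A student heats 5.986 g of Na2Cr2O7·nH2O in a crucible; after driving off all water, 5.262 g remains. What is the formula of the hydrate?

Na2Cr2O7·2H2O

Mass of water lost = 5.986 − 5.262 = 0.724 g → 0.724 / 18.02 = 0.04018 mol H2O
Molar mass of Na2Cr2O7 = 261.98 g/mol → mol Na2Cr2O7 = 5.262 / 261.98 = 0.02009
n = 0.04018 / 0.02009 = 2.00 ≈ 2 → Na2Cr2O7·2H2O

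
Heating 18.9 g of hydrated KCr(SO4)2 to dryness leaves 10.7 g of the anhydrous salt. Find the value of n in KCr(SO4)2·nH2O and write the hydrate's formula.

KCr(SO4)2·12H2O

Mass of water lost = 18.9 − 10.7 = 8.2 g → 8.2 / 18.02 = 0.455 mol H2O
Molar mass of KCr(SO4)2 = 283.24 g/mol → mol KCr(SO4)2 = 10.7 / 283.24 = 0.03778
n = 0.455 / 0.03778 = 12.05 ≈ 12 → KCr(SO4)2·12H2O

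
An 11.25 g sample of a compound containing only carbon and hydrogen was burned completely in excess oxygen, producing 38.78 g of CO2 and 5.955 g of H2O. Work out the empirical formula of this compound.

C4H3

mol C = 38.78 / 44.01 = 0.8812; mass C = 0.8812 × 12.01 = 10.58 g
mol H = 2 × (5.955 / 18.02) = 0.6609; mass H = 0.6609 × 1.008 = 0.6662 g
Divide by the smallest (0.6609 mol H): C 1.333, H 1.000
Multiply by 3: C 4.00, H 3.00 → C4H3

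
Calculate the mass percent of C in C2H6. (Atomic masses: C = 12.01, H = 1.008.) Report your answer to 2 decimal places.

Molar mass = 2(12.01) + 6(1.008) = 30.068 g/mol
Mass of C per mole = 2 × 12.01 = 24.020 g
% C = 24.020 / 30.068 × 100 = 79.89%

79.89%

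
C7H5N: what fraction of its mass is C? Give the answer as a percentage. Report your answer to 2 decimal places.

Molar mass = 7(12.01) + 5(1.008) + 1(14.01) = 103.120 g/mol
Mass of C per mole = 7 × 12.01 = 84.070 g
% C = 84.070 / 103.120 × 100 = 81.53%

81.53%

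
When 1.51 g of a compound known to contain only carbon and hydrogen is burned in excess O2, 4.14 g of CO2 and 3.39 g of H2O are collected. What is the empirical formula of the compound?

CH4

mol C = 4.14 / 44.01 = 0.09407; mass C = 0.09407 × 12.01 = 1.130 g
mol H = 2 × (3.39 / 18.02) = 0.3762; mass H = 0.3762 × 1.008 = 0.3793 g
Ratios (÷ 0.09407): C 1.000, H 4.000
→ CH4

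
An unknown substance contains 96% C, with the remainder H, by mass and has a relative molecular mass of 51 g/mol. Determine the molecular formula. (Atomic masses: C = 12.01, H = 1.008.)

C4H2

Assume 100 g: 96 g C, 4 g H.
n(C) = 96/12.01 = 7.993, n(H) = 4/1.008 = 3.968
Divide by the smallest (3.968 mol H): C 2.014, H 1.000
≈ 2:1 → C2H
Empirical-formula mass = 25.03 g/mol
n = 51 / 25.03 = 2.04 ≈ 2
Molecular formula = (C2H)×2 = C4H2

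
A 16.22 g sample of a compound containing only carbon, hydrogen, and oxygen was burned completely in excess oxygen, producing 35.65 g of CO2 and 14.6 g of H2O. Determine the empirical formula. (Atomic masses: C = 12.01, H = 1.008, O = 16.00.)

C8H16O3

mol C = 35.65 / 44.01 = 0.8100; mass C = 0.8100 × 12.01 = 9.729 g
mol H = 2 × (14.6 / 18.02) = 1.620; mass H = 1.620 × 1.008 = 1.633 g
mass O = 16.22 − (11.36) = 4.858 g → mol O = 0.3036
Smallest is O at 0.3036 mol; normalising gives C 2.668, H 5.337, O 1.000
Scaling by 3: C 8.00, H 16.01, O 3.00 → C8H16O3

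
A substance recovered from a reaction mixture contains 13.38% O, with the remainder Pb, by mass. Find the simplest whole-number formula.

O2Pb

Assume 100 g: 13.38 g O, 86.62 g Pb.
Moles — O: 13.38 / 16.00 = 0.8363 mol; Pb: 86.62 / 207.2 = 0.4181 mol
Smallest is Pb at 0.4181 mol; normalising gives O 2.000, Pb 1.000
≈ 2:1 → O2Pb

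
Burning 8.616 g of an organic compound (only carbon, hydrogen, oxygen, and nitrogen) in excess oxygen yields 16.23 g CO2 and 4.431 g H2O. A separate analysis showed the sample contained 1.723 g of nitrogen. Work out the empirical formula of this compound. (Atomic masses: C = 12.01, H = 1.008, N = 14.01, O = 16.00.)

mol C = 16.23 / 44.01 = 0.3688; mass C = 0.3688 × 12.01 = 4.429 g
mol H = 2 × (4.431 / 18.02) = 0.4918; mass H = 0.4918 × 1.008 = 0.4957 g
mol N = 1.723 / 14.01 = 0.1230
mass O = 8.616 − (6.648) = 1.968 g → mol O = 0.1230
Ratios (÷ 0.123): C 2.999, H 3.999, N 1.000, O 1.000
Ratio ≈ 3:4:1:1, so the empirical formula is C3H4NO

C3H4NO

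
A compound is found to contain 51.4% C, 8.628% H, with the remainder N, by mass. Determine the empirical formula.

C3H6N2

Assume 100 g: 51.4 g C, 8.628 g H, 39.972 g N.
n(C) = 51.4/12.01 = 4.28, n(H) = 8.628/1.008 = 8.56, n(N) = 39.972/14.01 = 2.853
Smallest is N at 2.853 mol; normalising gives C 1.500, H 3.000, N 1.000
Scaling by 2: C 3.00, H 6.00, N 2.00 → C3H6N2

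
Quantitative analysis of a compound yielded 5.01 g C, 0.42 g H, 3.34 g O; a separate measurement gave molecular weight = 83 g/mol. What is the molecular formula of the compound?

n(C) = 5.01/12.01 = 0.4172, n(H) = 0.42/1.008 = 0.4167, n(O) = 3.34/16.00 = 0.2087
Ratios (÷ 0.2087): C 1.998, H 1.996, O 1.000
Ratio ≈ 2:2:1, so the empirical formula is C2H2O
Empirical-formula mass = 42.04 g/mol
n = 83 / 42.04 = 1.97 ≈ 2
Molecular formula = (C2H2O)×2 = C4H4O2

C4H4O2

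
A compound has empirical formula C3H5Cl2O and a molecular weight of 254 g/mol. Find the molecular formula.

C6H10Cl4O2

Empirical-formula mass = 127.97 g/mol
n = 254 / 127.97 = 1.98 ≈ 2
Molecular formula = (C3H5Cl2O)2 = C6H10Cl4O2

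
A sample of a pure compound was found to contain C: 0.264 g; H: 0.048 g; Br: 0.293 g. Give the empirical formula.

C: 0.264 g ÷ 12.01 g/mol = 0.02198 mol
H: 0.048 g ÷ 1.008 g/mol = 0.04762 mol
Br: 0.293 g ÷ 79.90 g/mol = 0.003667 mol
Divide by the smallest (0.003667 mol Br): C 5.994, H 12.986, Br 1.000
Ratio ≈ 6:13:1, so the empirical formula is C6H13Br

C6H13Br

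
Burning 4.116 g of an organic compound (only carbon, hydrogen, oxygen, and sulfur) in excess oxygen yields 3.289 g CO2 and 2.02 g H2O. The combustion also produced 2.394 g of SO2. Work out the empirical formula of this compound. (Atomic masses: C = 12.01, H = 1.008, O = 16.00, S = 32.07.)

mol C = 3.289 / 44.01 = 0.07473; mass C = 0.07473 × 12.01 = 0.8975 g
mol H = 2 × (2.02 / 18.02) = 0.2242; mass H = 0.2242 × 1.008 = 0.2260 g
mol S = 2.394 / 64.07 = 0.03737; mass S = 1.198 g
mass O = 4.116 − (2.322) = 1.794 g → mol O = 0.1121
Ratios (÷ 0.03737): C 2.000, H 6.000, O 3.001, S 1.000
≈ 2:6:3:1 → C2H6O3S

C2H6O3S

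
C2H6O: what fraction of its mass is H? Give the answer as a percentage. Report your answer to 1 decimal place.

13.1%

Molar mass = 2(12.01) + 6(1.008) + 1(16.00) = 46.068 g/mol
Mass of H per mole = 6 × 1.008 = 6.048 g
% H = 6.048 / 46.068 × 100 = 13.1%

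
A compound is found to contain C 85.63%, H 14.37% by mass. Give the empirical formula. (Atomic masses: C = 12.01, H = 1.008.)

CH2

Assume 100 g: 85.63 g C, 14.37 g H.
n(C) = 85.63/12.01 = 7.13, n(H) = 14.37/1.008 = 14.26
Ratios (÷ 7.13): C 1.000, H 1.999
≈ 1:2 → CH2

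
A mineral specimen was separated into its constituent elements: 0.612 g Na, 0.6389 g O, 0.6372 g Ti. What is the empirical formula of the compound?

Na2O3Ti

Moles — Na: 0.612 / 22.99 = 0.02662 mol; O: 0.6389 / 16.00 = 0.03993 mol; Ti: 0.6372 / 47.87 = 0.01331 mol
Ratios (÷ 0.01331): Na 2.000, O 3.000, Ti 1.000
≈ 2:3:1 → Na2O3Ti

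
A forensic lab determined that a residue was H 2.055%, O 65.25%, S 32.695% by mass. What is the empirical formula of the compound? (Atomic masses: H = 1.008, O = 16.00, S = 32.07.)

H2O4S

Assume 100 g: 2.055 g H, 65.25 g O, 32.695 g S.
H: 2.055 g ÷ 1.008 g/mol = 2.039 mol
O: 65.25 g ÷ 16.00 g/mol = 4.078 mol
S: 32.695 g ÷ 32.07 g/mol = 1.019 mol
Smallest is S at 1.019 mol; normalising gives H 2.000, O 4.000, S 1.000
≈ 2:4:1 → H2O4S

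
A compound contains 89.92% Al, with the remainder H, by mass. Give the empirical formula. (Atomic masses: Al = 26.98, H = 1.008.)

AlH3

Assume 100 g: 89.92 g Al, 10.08 g H.
Moles — Al: 89.92 / 26.98 = 3.333 mol; H: 10.08 / 1.008 = 10 mol
Ratios (÷ 3.333): Al 1.000, H 3.000
→ AlH3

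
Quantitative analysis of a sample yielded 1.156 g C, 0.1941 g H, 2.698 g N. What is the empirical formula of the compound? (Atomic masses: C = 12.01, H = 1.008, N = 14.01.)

CH2N2

n(C) = 1.156/12.01 = 0.09625, n(H) = 0.1941/1.008 = 0.1926, n(N) = 2.698/14.01 = 0.1926
Smallest is C at 0.09625 mol; normalising gives C 1.000, H 2.001, N 2.001
≈ 1:2:2 → CH2N2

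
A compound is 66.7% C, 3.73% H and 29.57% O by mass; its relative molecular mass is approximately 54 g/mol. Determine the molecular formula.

C3H2O

Assume 100 g: 66.7 g C, 3.73 g H, 29.57 g O.
C: 66.7 g ÷ 12.01 g/mol = 5.554 mol
H: 3.73 g ÷ 1.008 g/mol = 3.7 mol
O: 29.57 g ÷ 16.00 g/mol = 1.848 mol
Ratios (÷ 1.848): C 3.005, H 2.002, O 1.000
Ratio ≈ 3:2:1, so the empirical formula is C3H2O
Empirical-formula mass = 54.05 g/mol
n = 54 / 54.05 = 1.00 ≈ 1
Molecular formula = empirical formula = C3H2O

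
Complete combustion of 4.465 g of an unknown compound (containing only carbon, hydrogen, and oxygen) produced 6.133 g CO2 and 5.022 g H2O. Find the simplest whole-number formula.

mol C = 6.133 / 44.01 = 0.1394; mass C = 0.1394 × 12.01 = 1.674 g
mol H = 2 × (5.022 / 18.02) = 0.5574; mass H = 0.5574 × 1.008 = 0.5618 g
mass O = 4.465 − (2.235) = 2.230 g → mol O = 0.1393
Divide by the smallest (0.1393 mol O): C 1.000, H 4.000, O 1.000
≈ 1:4:1 → CH4O

CH4O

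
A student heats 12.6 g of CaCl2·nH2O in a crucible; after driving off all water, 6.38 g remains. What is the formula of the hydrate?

CaCl2·6H2O

Mass of water lost = 12.6 − 6.38 = 6.22 g → 6.22 / 18.02 = 0.3452 mol H2O
Molar mass of CaCl2 = 110.98 g/mol → mol CaCl2 = 6.38 / 110.98 = 0.05749
n = 0.3452 / 0.05749 = 6.00 ≈ 6 → CaCl2·6H2O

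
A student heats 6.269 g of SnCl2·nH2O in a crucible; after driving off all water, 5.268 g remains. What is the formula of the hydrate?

Mass of water lost = 6.269 − 5.268 = 1.001 g → 1.001 / 18.02 = 0.05555 mol H2O
Molar mass of SnCl2 = 189.61 g/mol → mol SnCl2 = 5.268 / 189.61 = 0.02778
n = 0.05555 / 0.02778 = 2.00 ≈ 2 → SnCl2·2H2O

SnCl2·2H2O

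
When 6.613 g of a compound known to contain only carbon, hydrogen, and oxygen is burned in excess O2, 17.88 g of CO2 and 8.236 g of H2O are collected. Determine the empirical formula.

mol C = 17.88 / 44.01 = 0.4063; mass C = 0.4063 × 12.01 = 4.879 g
mol H = 2 × (8.236 / 18.02) = 0.9141; mass H = 0.9141 × 1.008 = 0.9214 g
mass O = 6.613 − (5.801) = 0.8123 g → mol O = 0.05077
Divide by the smallest (0.05077 mol O): C 8.003, H 18.006, O 1.000
Ratio ≈ 8:18:1, so the empirical formula is C8H18O

C8H18O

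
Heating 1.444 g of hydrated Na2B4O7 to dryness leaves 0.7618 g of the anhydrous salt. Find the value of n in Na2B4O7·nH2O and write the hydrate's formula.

Mass of water lost = 1.444 − 0.7618 = 0.6822 g → 0.6822 / 18.02 = 0.03786 mol H2O
Molar mass of Na2B4O7 = 201.22 g/mol → mol Na2B4O7 = 0.7618 / 201.22 = 0.003786
n = 0.03786 / 0.003786 = 10.00 ≈ 10 → Na2B4O7·10H2O

Na2B4O7·10H2O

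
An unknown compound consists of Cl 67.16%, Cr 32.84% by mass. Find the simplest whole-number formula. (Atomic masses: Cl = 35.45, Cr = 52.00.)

Assume 100 g: 67.16 g Cl, 32.84 g Cr.
Moles — Cl: 67.16 / 35.45 = 1.894 mol; Cr: 32.84 / 52.00 = 0.6315 mol
Ratios (÷ 0.6315): Cl 3.000, Cr 1.000
Ratio ≈ 3:1, so the empirical formula is Cl3Cr

Cl3Cr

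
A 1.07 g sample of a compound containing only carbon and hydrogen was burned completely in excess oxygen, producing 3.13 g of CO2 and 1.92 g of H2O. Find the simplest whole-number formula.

mol C = 3.13 / 44.01 = 0.07112; mass C = 0.07112 × 12.01 = 0.8542 g
mol H = 2 × (1.92 / 18.02) = 0.2131; mass H = 0.2131 × 1.008 = 0.2148 g
Smallest is C at 0.07112 mol; normalising gives C 1.000, H 2.996
Ratio ≈ 1:3, so the empirical formula is CH3

CH3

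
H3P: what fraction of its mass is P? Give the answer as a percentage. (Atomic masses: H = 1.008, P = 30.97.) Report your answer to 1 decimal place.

91.1%

Molar mass = 3(1.008) + 1(30.97) = 33.994 g/mol
Mass of P per mole = 1 × 30.97 = 30.970 g
% P = 30.970 / 33.994 × 100 = 91.1%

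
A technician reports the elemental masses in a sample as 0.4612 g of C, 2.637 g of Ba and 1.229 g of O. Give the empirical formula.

C: 0.4612 g ÷ 12.01 g/mol = 0.0384 mol
Ba: 2.637 g ÷ 137.33 g/mol = 0.0192 mol
O: 1.229 g ÷ 16.00 g/mol = 0.07681 mol
Ratios (÷ 0.0192): C 2.000, Ba 1.000, O 4.000
≈ 2:1:4 → C2BaO4

C2BaO4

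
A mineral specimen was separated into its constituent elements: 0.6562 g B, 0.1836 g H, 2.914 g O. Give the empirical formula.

n(B) = 0.6562/10.81 = 0.0607, n(H) = 0.1836/1.008 = 0.1821, n(O) = 2.914/16.00 = 0.1821
Divide by the smallest (0.0607 mol B): B 1.000, H 3.001, O 3.000
→ BH3O3

BH3O3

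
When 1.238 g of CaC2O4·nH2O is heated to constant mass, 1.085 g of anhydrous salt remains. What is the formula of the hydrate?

Mass of water lost = 1.238 − 1.085 = 0.153 g → 0.153 / 18.02 = 0.008491 mol H2O
Molar mass of CaC2O4 = 128.10 g/mol → mol CaC2O4 = 1.085 / 128.10 = 0.00847
n = 0.008491 / 0.00847 = 1.00 ≈ 1 → CaC2O4·H2O

CaC2O4·H2O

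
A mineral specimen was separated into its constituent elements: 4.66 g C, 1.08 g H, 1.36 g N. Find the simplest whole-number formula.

C4H11N

n(C) = 4.66/12.01 = 0.388, n(H) = 1.08/1.008 = 1.071, n(N) = 1.36/14.01 = 0.09707
Smallest is N at 0.09707 mol; normalising gives C 3.997, H 11.037, N 1.000
→ C4H11N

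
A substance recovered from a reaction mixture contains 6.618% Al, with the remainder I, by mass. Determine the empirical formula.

AlI3

Assume 100 g: 6.618 g Al, 93.382 g I.
Moles — Al: 6.618 / 26.98 = 0.2453 mol; I: 93.382 / 126.90 = 0.7359 mol
Smallest is Al at 0.2453 mol; normalising gives Al 1.000, I 3.000
→ AlI3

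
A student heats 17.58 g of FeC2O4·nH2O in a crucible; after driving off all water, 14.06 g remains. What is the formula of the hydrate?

Mass of water lost = 17.58 − 14.06 = 3.52 g → 3.52 / 18.02 = 0.1953 mol H2O
Molar mass of FeC2O4 = 143.87 g/mol → mol FeC2O4 = 14.06 / 143.87 = 0.09773
n = 0.1953 / 0.09773 = 2.00 ≈ 2 → FeC2O4·2H2O

FeC2O4·2H2O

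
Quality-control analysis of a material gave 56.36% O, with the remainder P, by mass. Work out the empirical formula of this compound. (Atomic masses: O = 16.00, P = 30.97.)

O5P2

Assume 100 g: 56.36 g O, 43.64 g P.
n(O) = 56.36/16.00 = 3.522, n(P) = 43.64/30.97 = 1.409
Ratios (÷ 1.409): O 2.500, P 1.000
Multiply by 2: O 5.00, P 2.00 → O5P2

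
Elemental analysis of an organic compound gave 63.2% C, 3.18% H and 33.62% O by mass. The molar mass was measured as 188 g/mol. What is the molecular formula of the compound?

Assume 100 g: 63.2 g C, 3.18 g H, 33.62 g O.
Moles — C: 63.2 / 12.01 = 5.262 mol; H: 3.18 / 1.008 = 3.155 mol; O: 33.62 / 16.00 = 2.101 mol
Divide by the smallest (2.101 mol O): C 2.504, H 1.501, O 1.000
×2: C 5.01, H 3.00, O 2.00 → C5H3O2
Empirical-formula mass = 95.07 g/mol
n = 188 / 95.07 = 1.98 ≈ 2
Molecular formula = (C5H3O2)×2 = C10H6O4

C10H6O4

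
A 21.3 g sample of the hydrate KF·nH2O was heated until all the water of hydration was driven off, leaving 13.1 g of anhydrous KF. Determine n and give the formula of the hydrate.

KF·2H2O

Mass of water lost = 21.3 − 13.1 = 8.2 g → 8.2 / 18.02 = 0.455 mol H2O
Molar mass of KF = 58.10 g/mol → mol KF = 13.1 / 58.10 = 0.2255
n = 0.455 / 0.2255 = 2.02 ≈ 2 → KF·2H2O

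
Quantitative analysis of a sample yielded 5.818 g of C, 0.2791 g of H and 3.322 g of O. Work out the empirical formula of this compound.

n(C) = 5.818/12.01 = 0.4844, n(H) = 0.2791/1.008 = 0.2769, n(O) = 3.322/16.00 = 0.2076
Smallest is O at 0.2076 mol; normalising gives C 2.333, H 1.334, O 1.000
Scaling by 3: C 7.00, H 4.00, O 3.00 → C7H4O3

C7H4O3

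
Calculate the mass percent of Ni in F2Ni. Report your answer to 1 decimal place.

60.7%

Molar mass = 2(19.00) + 1(58.69) = 96.690 g/mol
Mass of Ni per mole = 1 × 58.69 = 58.690 g
% Ni = 58.690 / 96.690 × 100 = 60.7%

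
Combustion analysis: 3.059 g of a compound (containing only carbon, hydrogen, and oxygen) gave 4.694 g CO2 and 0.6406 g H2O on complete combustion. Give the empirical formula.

mol C = 4.694 / 44.01 = 0.1067; mass C = 0.1067 × 12.01 = 1.281 g
mol H = 2 × (0.6406 / 18.02) = 0.07110; mass H = 0.07110 × 1.008 = 0.07167 g
mass O = 3.059 − (1.353) = 1.706 g → mol O = 0.1066
Divide by the smallest (0.0711 mol H): C 1.500, H 1.000, O 1.500
Multiply by 2: C 3.00, H 2.00, O 3.00 → C3H2O3

C3H2O3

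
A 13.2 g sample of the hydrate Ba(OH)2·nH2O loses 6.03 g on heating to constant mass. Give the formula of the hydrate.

Mass of anhydrous Ba(OH)2 = 13.2 − 6.03 = 7.17 g
mol H2O = 6.03 / 18.02 = 0.3346
Molar mass of Ba(OH)2 = 171.35 g/mol → mol Ba(OH)2 = 7.17 / 171.35 = 0.04185
n = 0.3346 / 0.04185 = 8.00 ≈ 8 → Ba(OH)2·8H2O

Ba(OH)2·8H2O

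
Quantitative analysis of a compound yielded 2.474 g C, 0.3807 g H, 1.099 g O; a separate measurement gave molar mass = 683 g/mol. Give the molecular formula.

C36H66O12

C: 2.474 g ÷ 12.01 g/mol = 0.206 mol
H: 0.3807 g ÷ 1.008 g/mol = 0.3777 mol
O: 1.099 g ÷ 16.00 g/mol = 0.06869 mol
Divide by the smallest (0.06869 mol O): C 2.999, H 5.499, O 1.000
Multiply by 2: C 6.00, H 11.00, O 2.00 → C6H11O2
Empirical-formula mass = 115.15 g/mol
n = 683 / 115.15 = 5.93 ≈ 6
Molecular formula = (C6H11O2)×6 = C36H66O12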